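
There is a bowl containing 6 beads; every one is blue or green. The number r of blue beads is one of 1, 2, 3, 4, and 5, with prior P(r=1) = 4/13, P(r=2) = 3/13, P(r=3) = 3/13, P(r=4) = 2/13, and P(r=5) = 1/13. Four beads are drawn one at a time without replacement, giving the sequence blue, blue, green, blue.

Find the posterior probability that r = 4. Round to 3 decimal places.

0.457

The likelihood of the observed sequence under each hypothesis: P(data | r = 1) = (1/6)(0/5) = 0; P(data | r = 2) = (2/6)(1/5)(4/4)(0/3) = 0; P(data | r = 3) = (3/6)(2/5)(3/4)(1/3) = 1/20; P(data | r = 4) = (4/6)(3/5)(2/4)(2/3) = 2/15; P(data | r = 5) = (5/6)(4/5)(1/4)(3/3) = 1/6.
Multiplying each by its prior: 4/13 · 0 = 0, 3/13 · 0 = 0, 3/13 · 1/20 = 3/260, 2/13 · 2/15 = 4/195, 1/13 · 1/6 = 1/78; with total 7/156.
By Bayes' rule, P(r = 4 | data) = (4/195) / (7/156) = 16/35.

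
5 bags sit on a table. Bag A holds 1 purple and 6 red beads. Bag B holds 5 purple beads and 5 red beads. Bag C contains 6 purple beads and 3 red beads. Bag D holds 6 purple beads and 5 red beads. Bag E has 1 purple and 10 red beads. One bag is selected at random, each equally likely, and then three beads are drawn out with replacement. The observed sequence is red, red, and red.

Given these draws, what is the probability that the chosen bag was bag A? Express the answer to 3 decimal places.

Compute the likelihood of the observed sequence for each case: P(data | bag A) = (6/7)(6/7)(6/7) = 0.62974; P(data | bag B) = (5/10)(5/10)(5/10) = 0.125; P(data | bag C) = (3/9)(3/9)(3/9) = 0.037037; P(data | bag D) = (5/11)(5/11)(5/11) = 0.093914; P(data | bag E) = (10/11)(10/11)(10/11) = 0.75131.
The prior-weighted likelihoods are 1/5 · 0.62974 = 0.12595, 1/5 · 0.125 = 0.025, 1/5 · 0.037037 = 0.0074074, 1/5 · 0.093914 = 0.018783, 1/5 · 0.75131 = 0.15026; with total 0.3274.
Hence P(bag A | data) = (0.12595) / (0.3274) = 0.38469.

0.385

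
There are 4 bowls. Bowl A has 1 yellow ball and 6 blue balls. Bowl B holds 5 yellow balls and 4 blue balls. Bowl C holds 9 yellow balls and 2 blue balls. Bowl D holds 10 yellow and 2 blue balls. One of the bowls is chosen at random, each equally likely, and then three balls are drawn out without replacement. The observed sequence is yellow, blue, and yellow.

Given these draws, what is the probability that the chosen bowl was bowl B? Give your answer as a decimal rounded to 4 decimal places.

For each hypothesis, P(data | H) works out to: P(data | bowl A) = (1/7)(6/6)(0/5) = 0; P(data | bowl B) = (5/9)(4/8)(4/7) = 0.15873; P(data | bowl C) = (9/11)(2/10)(8/9) = 0.14545; P(data | bowl D) = (10/12)(2/11)(9/10) = 0.13636.
The prior-weighted likelihoods are 1/4 · 0 = 0, 1/4 · 0.15873 = 0.039683, 1/4 · 0.14545 = 0.036364, 1/4 · 0.13636 = 0.034091; summing to 0.11014.
Hence P(bowl B | data) = (0.039683) / (0.11014) = 0.3603.

0.3603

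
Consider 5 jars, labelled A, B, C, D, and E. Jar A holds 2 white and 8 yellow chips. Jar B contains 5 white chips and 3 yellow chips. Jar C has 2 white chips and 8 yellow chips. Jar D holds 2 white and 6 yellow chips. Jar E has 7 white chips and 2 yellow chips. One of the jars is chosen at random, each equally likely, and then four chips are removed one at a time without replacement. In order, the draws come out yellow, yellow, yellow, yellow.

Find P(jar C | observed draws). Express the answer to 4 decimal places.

Compute the likelihood of the observed sequence for each case: P(data | jar A) = (8/10)(7/9)(6/8)(5/7) = 1/3; P(data | jar B) = (3/8)(2/7)(1/6)(0/5) = 0; P(data | jar C) = (8/10)(7/9)(6/8)(5/7) = 1/3; P(data | jar D) = (6/8)(5/7)(4/6)(3/5) = 3/14; P(data | jar E) = (2/9)(1/8)(0/7) = 0.
Weighting by the prior gives 1/5 · 1/3 = 1/15, 1/5 · 0 = 0, 1/5 · 1/3 = 1/15, 1/5 · 3/14 = 3/70, 1/5 · 0 = 0; these sum to 37/210.
By Bayes' rule, P(jar C | data) = (1/15) / (37/210) = 14/37.

0.3784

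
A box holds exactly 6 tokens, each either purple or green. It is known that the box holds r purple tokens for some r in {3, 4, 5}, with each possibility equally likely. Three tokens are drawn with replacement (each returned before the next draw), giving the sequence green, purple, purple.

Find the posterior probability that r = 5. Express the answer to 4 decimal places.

The likelihood of the observed sequence under each hypothesis: P(data | r = 3) = (3/6)(3/6)(3/6) = 1/8; P(data | r = 4) = (2/6)(4/6)(4/6) = 4/27; P(data | r = 5) = (1/6)(5/6)(5/6) = 25/216.
The prior-weighted likelihoods are 1/3 · 1/8 = 1/24, 1/3 · 4/27 = 4/81, 1/3 · 25/216 = 25/648; with total 7/54.
So P(r = 5 | data) = (25/648) / (7/54) = 25/84.

0.2976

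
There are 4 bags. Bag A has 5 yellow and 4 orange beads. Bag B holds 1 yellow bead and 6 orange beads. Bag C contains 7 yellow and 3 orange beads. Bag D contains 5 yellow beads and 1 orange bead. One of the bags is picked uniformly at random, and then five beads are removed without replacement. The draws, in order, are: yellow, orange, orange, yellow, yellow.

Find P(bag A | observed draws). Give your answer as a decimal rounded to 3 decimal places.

0.533

Compute the likelihood of the observed sequence for each case: P(data | bag A) = (5/9)(4/8)(3/7)(4/6)(3/5) = 1/21; P(data | bag B) = (1/7)(6/6)(5/5)(0/4) = 0; P(data | bag C) = (7/10)(3/9)(2/8)(6/7)(5/6) = 1/24; P(data | bag D) = (5/6)(1/5)(0/4) = 0.
Multiplying each by its prior: 1/4 · 1/21 = 1/84, 1/4 · 0 = 0, 1/4 · 1/24 = 1/96, 1/4 · 0 = 0; with total 5/224.
Therefore the posterior P(bag A | data) = (1/84) / (5/224) = 8/15.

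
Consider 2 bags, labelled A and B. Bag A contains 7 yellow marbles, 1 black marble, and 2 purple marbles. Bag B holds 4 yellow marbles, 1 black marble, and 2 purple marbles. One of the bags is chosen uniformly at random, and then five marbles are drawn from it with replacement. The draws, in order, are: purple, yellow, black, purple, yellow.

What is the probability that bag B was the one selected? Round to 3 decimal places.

0.660

The likelihood of the observed sequence under each hypothesis: P(data | bag A) = (2/10)(7/10)(1/10)(2/10)(7/10) = 0.00196; P(data | bag B) = (2/7)(4/7)(1/7)(2/7)(4/7) = 0.0038079.
Weighting by the prior gives 1/2 · 0.00196 = 0.00098, 1/2 · 0.0038079 = 0.001904; summing to 0.002884.
So P(bag B | data) = (0.001904) / (0.002884) = 0.66019.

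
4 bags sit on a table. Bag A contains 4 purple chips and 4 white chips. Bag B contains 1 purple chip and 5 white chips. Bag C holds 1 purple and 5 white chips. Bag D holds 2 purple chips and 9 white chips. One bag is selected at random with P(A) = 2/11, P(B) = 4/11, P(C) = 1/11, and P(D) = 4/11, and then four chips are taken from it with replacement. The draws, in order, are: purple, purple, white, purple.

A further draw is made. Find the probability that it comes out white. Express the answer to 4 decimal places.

0.5774

Compute the likelihood of the observed sequence for each case: P(data | bag A) = (4/8)(4/8)(4/8)(4/8) = 0.0625; P(data | bag B) = (1/6)(1/6)(5/6)(1/6) = 0.003858; P(data | bag C) = (1/6)(1/6)(5/6)(1/6) = 0.003858; P(data | bag D) = (2/11)(2/11)(9/11)(2/11) = 0.0049177.
Weighting by the prior gives 2/11 · 0.0625 = 0.011364, 4/11 · 0.003858 = 0.0014029, 1/11 · 0.003858 = 0.00035073, 4/11 · 0.0049177 = 0.0017883; summing to 0.014906.
The posterior is then P(bag A | data) = 0.76238, P(bag B | data) = 0.094121, P(bag C | data) = 0.02353, P(bag D | data) = 0.11997.
The predictive probability is P(white next | data) = (1/2)(0.76238) + (5/6)(0.094121) + (5/6)(0.02353) + (9/11)(0.11997) = 0.57739.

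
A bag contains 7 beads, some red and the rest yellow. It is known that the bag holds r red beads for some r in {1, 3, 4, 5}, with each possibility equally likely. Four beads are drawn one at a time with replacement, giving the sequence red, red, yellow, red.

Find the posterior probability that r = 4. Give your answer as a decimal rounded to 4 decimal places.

For each hypothesis, P(data | H) works out to: P(data | r = 1) = (1/7)(1/7)(6/7)(1/7) = 0.002499; P(data | r = 3) = (3/7)(3/7)(4/7)(3/7) = 0.044981; P(data | r = 4) = (4/7)(4/7)(3/7)(4/7) = 0.079967; P(data | r = 5) = (5/7)(5/7)(2/7)(5/7) = 0.10412.
The prior-weighted likelihoods are 1/4 · 0.002499 = 0.00062474, 1/4 · 0.044981 = 0.011245, 1/4 · 0.079967 = 0.019992, 1/4 · 0.10412 = 0.026031; with total 0.057893.
Therefore the posterior P(r = 4 | data) = (0.019992) / (0.057893) = 0.34532.

0.3453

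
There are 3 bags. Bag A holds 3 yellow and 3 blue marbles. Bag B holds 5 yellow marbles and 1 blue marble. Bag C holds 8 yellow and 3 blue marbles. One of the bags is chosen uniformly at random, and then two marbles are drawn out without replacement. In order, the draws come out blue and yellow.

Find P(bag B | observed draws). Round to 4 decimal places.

0.2434

For each hypothesis, P(data | H) works out to: P(data | bag A) = (3/6)(3/5) = 3/10; P(data | bag B) = (1/6)(5/5) = 1/6; P(data | bag C) = (3/11)(8/10) = 12/55.
Multiplying each by its prior: 1/3 · 3/10 = 1/10, 1/3 · 1/6 = 1/18, 1/3 · 12/55 = 4/55; with total 113/495.
Therefore the posterior P(bag B | data) = (1/18) / (113/495) = 55/226.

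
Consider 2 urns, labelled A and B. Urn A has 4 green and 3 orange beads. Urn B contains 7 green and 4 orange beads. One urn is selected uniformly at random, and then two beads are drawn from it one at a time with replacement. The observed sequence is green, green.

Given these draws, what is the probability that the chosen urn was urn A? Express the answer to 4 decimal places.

For each hypothesis, P(data | H) works out to: P(data | urn A) = (4/7)(4/7) = 0.32653; P(data | urn B) = (7/11)(7/11) = 0.40496.
Multiplying each by its prior: 1/2 · 0.32653 = 0.16327, 1/2 · 0.40496 = 0.20248; summing to 0.36574.
By Bayes' rule, P(urn A | data) = (0.16327) / (0.36574) = 0.44639.

0.4464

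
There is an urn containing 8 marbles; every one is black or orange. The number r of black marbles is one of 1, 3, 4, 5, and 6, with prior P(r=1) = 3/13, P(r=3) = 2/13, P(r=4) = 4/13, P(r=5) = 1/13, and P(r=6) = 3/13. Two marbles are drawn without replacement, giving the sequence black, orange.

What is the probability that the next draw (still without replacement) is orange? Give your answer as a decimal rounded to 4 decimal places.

The likelihood of the observed sequence under each hypothesis: P(data | r = 1) = (1/8)(7/7) = 1/8; P(data | r = 3) = (3/8)(5/7) = 15/56; P(data | r = 4) = (4/8)(4/7) = 2/7; P(data | r = 5) = (5/8)(3/7) = 15/56; P(data | r = 6) = (6/8)(2/7) = 3/14.
The prior-weighted likelihoods are 3/13 · 1/8 = 3/104, 2/13 · 15/56 = 15/364, 4/13 · 2/7 = 8/91, 1/13 · 15/56 = 15/728, 3/13 · 3/14 = 9/182; summing to 83/364.
The posterior is then P(r = 1 | data) = 21/166, P(r = 3 | data) = 15/83, P(r = 4 | data) = 32/83, P(r = 5 | data) = 15/166, P(r = 6 | data) = 18/83.
Averaging over the posterior, P(orange next | data) = (1)(21/166) + (2/3)(15/83) + (1/2)(32/83) + (1/3)(15/166) + (1/6)(18/83) = 42/83.

0.5060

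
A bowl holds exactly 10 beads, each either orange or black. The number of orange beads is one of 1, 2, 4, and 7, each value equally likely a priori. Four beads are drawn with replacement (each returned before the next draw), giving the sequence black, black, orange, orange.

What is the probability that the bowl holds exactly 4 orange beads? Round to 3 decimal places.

0.425

Compute the likelihood of the observed sequence for each case: P(data | r = 1) = (9/10)(9/10)(1/10)(1/10) = 0.0081; P(data | r = 2) = (8/10)(8/10)(2/10)(2/10) = 0.0256; P(data | r = 4) = (6/10)(6/10)(4/10)(4/10) = 0.0576; P(data | r = 7) = (3/10)(3/10)(7/10)(7/10) = 0.0441.
The prior-weighted likelihoods are 1/4 · 0.0081 = 0.002025, 1/4 · 0.0256 = 0.0064, 1/4 · 0.0576 = 0.0144, 1/4 · 0.0441 = 0.011025; with total 0.03385.
Therefore the posterior P(r = 4 | data) = (0.0144) / (0.03385) = 0.42541.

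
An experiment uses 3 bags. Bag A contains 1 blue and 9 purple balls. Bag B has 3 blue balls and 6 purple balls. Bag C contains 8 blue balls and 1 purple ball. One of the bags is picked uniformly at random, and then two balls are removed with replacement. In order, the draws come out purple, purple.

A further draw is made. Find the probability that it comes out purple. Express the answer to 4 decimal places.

Compute the likelihood of the observed sequence for each case: P(data | bag A) = (9/10)(9/10) = 0.81; P(data | bag B) = (6/9)(6/9) = 0.44444; P(data | bag C) = (1/9)(1/9) = 0.012346.
Multiplying each by its prior: 1/3 · 0.81 = 0.27, 1/3 · 0.44444 = 0.14815, 1/3 · 0.012346 = 0.0041152; these sum to 0.42226.
Normalising, the posterior is P(bag A | data) = 0.63941, P(bag B | data) = 0.35084, P(bag C | data) = 0.0097456.
So P(purple next | data) = Σ P(purple next | H) P(H | data) = (9/10)(0.63941) + (2/3)(0.35084) + (1/9)(0.0097456) = 0.81045.

0.8104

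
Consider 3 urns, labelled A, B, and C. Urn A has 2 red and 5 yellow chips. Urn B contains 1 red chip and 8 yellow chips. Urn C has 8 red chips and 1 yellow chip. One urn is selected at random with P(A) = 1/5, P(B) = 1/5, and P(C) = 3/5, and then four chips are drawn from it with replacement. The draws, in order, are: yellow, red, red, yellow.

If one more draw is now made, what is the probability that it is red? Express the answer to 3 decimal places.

The likelihood of the observed sequence under each hypothesis: P(data | urn A) = (5/7)(2/7)(2/7)(5/7) = 0.041649; P(data | urn B) = (8/9)(1/9)(1/9)(8/9) = 0.0097546; P(data | urn C) = (1/9)(8/9)(8/9)(1/9) = 0.0097546.
Multiplying each by its prior: 1/5 · 0.041649 = 0.0083299, 1/5 · 0.0097546 = 0.0019509, 3/5 · 0.0097546 = 0.0058528; these sum to 0.016134.
The posterior is then P(urn A | data) = 0.51631, P(urn B | data) = 0.12092, P(urn C | data) = 0.36277.
Averaging over the posterior, P(red next | data) = (2/7)(0.51631) + (1/9)(0.12092) + (8/9)(0.36277) = 0.48341.

0.483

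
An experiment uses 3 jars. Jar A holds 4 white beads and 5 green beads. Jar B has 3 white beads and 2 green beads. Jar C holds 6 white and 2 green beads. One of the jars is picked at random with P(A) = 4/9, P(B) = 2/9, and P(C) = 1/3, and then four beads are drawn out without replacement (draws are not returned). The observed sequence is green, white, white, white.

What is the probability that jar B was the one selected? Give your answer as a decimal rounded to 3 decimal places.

For each hypothesis, P(data | H) works out to: P(data | jar A) = (5/9)(4/8)(3/7)(2/6) = 0.039683; P(data | jar B) = (2/5)(3/4)(2/3)(1/2) = 0.1; P(data | jar C) = (2/8)(6/7)(5/6)(4/5) = 0.14286.
The prior-weighted likelihoods are 4/9 · 0.039683 = 0.017637, 2/9 · 0.1 = 0.022222, 1/3 · 0.14286 = 0.047619; these sum to 0.087478.
Hence P(jar B | data) = (0.022222) / (0.087478) = 0.25403.

0.254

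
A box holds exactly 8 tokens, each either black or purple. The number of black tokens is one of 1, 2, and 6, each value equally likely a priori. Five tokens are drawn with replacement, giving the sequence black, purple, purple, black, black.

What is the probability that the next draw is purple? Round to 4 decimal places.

0.3954

The likelihood of the observed sequence under each hypothesis: P(data | r = 1) = (1/8)(7/8)(7/8)(1/8)(1/8) = 0.0014954; P(data | r = 2) = (2/8)(6/8)(6/8)(2/8)(2/8) = 0.0087891; P(data | r = 6) = (6/8)(2/8)(2/8)(6/8)(6/8) = 0.026367.
The prior-weighted likelihoods are 1/3 · 0.0014954 = 0.00049845, 1/3 · 0.0087891 = 0.0029297, 1/3 · 0.026367 = 0.0087891; these sum to 0.012217.
Dividing through by the total gives posterior P(r = 1 | data) = 0.040799, P(r = 2 | data) = 0.2398, P(r = 6 | data) = 0.7194.
The predictive probability is P(purple next | data) = (7/8)(0.040799) + (3/4)(0.2398) + (1/4)(0.7194) = 0.3954.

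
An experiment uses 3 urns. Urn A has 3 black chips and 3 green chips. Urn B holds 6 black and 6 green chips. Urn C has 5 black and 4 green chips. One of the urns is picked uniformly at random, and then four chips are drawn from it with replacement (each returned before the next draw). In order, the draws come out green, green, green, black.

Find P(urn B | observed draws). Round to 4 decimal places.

0.3597

For each hypothesis, P(data | H) works out to: P(data | urn A) = (3/6)(3/6)(3/6)(3/6) = 0.0625; P(data | urn B) = (6/12)(6/12)(6/12)(6/12) = 0.0625; P(data | urn C) = (4/9)(4/9)(4/9)(5/9) = 0.048773.
Weighting by the prior gives 1/3 · 0.0625 = 0.020833, 1/3 · 0.0625 = 0.020833, 1/3 · 0.048773 = 0.016258; summing to 0.057924.
So P(urn B | data) = (0.020833) / (0.057924) = 0.35966.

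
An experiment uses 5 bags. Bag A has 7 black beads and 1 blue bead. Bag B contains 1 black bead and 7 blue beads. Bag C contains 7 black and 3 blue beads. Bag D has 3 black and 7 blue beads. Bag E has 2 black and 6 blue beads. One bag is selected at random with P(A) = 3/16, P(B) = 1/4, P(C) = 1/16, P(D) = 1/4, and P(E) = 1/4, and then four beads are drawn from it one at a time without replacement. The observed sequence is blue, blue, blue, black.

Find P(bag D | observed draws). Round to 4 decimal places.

Compute the likelihood of the observed sequence for each case: P(data | bag A) = (1/8)(0/7) = 0; P(data | bag B) = (7/8)(6/7)(5/6)(1/5) = 0.125; P(data | bag C) = (3/10)(2/9)(1/8)(7/7) = 0.0083333; P(data | bag D) = (7/10)(6/9)(5/8)(3/7) = 0.125; P(data | bag E) = (6/8)(5/7)(4/6)(2/5) = 0.14286.
Multiplying each by its prior: 3/16 · 0 = 0, 1/4 · 0.125 = 0.03125, 1/16 · 0.0083333 = 0.00052083, 1/4 · 0.125 = 0.03125, 1/4 · 0.14286 = 0.035714; summing to 0.098735.
By Bayes' rule, P(bag D | data) = (0.03125) / (0.098735) = 0.3165.

0.3165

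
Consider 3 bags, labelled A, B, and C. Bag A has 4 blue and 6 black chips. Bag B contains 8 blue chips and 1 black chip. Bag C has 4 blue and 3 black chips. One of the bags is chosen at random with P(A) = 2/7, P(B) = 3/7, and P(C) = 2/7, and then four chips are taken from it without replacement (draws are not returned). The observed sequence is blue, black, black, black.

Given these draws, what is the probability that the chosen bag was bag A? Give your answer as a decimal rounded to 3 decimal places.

0.769

The likelihood of the observed sequence under each hypothesis: P(data | bag A) = (4/10)(6/9)(5/8)(4/7) = 2/21; P(data | bag B) = (8/9)(1/8)(0/7) = 0; P(data | bag C) = (4/7)(3/6)(2/5)(1/4) = 1/35.
Multiplying each by its prior: 2/7 · 2/21 = 4/147, 3/7 · 0 = 0, 2/7 · 1/35 = 2/245; with total 26/735.
So P(bag A | data) = (4/147) / (26/735) = 10/13.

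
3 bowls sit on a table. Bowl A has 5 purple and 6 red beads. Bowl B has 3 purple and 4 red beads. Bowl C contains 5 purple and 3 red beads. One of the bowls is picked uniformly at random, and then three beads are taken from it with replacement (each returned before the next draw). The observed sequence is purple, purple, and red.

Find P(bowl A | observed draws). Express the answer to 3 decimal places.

0.309

For each hypothesis, P(data | H) works out to: P(data | bowl A) = (5/11)(5/11)(6/11) = 0.1127; P(data | bowl B) = (3/7)(3/7)(4/7) = 0.10496; P(data | bowl C) = (5/8)(5/8)(3/8) = 0.14648.
Weighting by the prior gives 1/3 · 0.1127 = 0.037566, 1/3 · 0.10496 = 0.034985, 1/3 · 0.14648 = 0.048828; these sum to 0.12138.
So P(bowl A | data) = (0.037566) / (0.12138) = 0.30949.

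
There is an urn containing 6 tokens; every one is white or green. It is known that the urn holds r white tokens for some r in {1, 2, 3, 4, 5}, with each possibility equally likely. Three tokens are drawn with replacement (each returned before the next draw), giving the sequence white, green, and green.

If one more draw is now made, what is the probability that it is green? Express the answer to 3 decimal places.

Compute the likelihood of the observed sequence for each case: P(data | r = 1) = (1/6)(5/6)(5/6) = 25/216; P(data | r = 2) = (2/6)(4/6)(4/6) = 4/27; P(data | r = 3) = (3/6)(3/6)(3/6) = 1/8; P(data | r = 4) = (4/6)(2/6)(2/6) = 2/27; P(data | r = 5) = (5/6)(1/6)(1/6) = 5/216.
Weighting by the prior gives 1/5 · 25/216 = 5/216, 1/5 · 4/27 = 4/135, 1/5 · 1/8 = 1/40, 1/5 · 2/27 = 2/135, 1/5 · 5/216 = 1/216; summing to 7/72.
Normalising, the posterior is P(r = 1 | data) = 5/21, P(r = 2 | data) = 32/105, P(r = 3 | data) = 9/35, P(r = 4 | data) = 16/105, P(r = 5 | data) = 1/21.
So P(green next | data) = Σ P(green next | H) P(H | data) = (5/6)(5/21) + (2/3)(32/105) + (1/2)(9/35) + (1/3)(16/105) + (1/6)(1/21) = 53/90.

0.589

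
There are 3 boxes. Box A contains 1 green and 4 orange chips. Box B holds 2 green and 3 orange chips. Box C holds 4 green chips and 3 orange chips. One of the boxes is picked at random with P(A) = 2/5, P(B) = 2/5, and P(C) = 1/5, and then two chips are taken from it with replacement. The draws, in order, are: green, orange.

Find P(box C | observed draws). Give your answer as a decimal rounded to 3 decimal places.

For each hypothesis, P(data | H) works out to: P(data | box A) = (1/5)(4/5) = 0.16; P(data | box B) = (2/5)(3/5) = 0.24; P(data | box C) = (4/7)(3/7) = 0.2449.
Weighting by the prior gives 2/5 · 0.16 = 0.064, 2/5 · 0.24 = 0.096, 1/5 · 0.2449 = 0.04898; with total 0.20898.
Therefore the posterior P(box C | data) = (0.04898) / (0.20898) = 0.23438.

0.234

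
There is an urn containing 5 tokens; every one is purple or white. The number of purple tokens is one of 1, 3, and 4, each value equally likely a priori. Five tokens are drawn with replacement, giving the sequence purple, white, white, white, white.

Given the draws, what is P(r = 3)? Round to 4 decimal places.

Compute the likelihood of the observed sequence for each case: P(data | r = 1) = (1/5)(4/5)(4/5)(4/5)(4/5) = 0.08192; P(data | r = 3) = (3/5)(2/5)(2/5)(2/5)(2/5) = 0.01536; P(data | r = 4) = (4/5)(1/5)(1/5)(1/5)(1/5) = 0.00128.
Weighting by the prior gives 1/3 · 0.08192 = 0.027307, 1/3 · 0.01536 = 0.00512, 1/3 · 0.00128 = 0.00042667; with total 0.032853.
So P(r = 3 | data) = (0.00512) / (0.032853) = 0.15584.

0.1558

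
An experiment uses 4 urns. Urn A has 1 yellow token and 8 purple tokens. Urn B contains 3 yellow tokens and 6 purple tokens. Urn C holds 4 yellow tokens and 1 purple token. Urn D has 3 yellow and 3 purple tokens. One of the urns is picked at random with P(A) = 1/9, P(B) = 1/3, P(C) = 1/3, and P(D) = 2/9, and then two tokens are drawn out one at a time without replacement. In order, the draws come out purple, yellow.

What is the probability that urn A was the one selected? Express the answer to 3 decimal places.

0.054

For each hypothesis, P(data | H) works out to: P(data | urn A) = (8/9)(1/8) = 0.11111; P(data | urn B) = (6/9)(3/8) = 0.25; P(data | urn C) = (1/5)(4/4) = 0.2; P(data | urn D) = (3/6)(3/5) = 0.3.
The prior-weighted likelihoods are 1/9 · 0.11111 = 0.012346, 1/3 · 0.25 = 0.083333, 1/3 · 0.2 = 0.066667, 2/9 · 0.3 = 0.066667; these sum to 0.22901.
Hence P(urn A | data) = (0.012346) / (0.22901) = 0.053908.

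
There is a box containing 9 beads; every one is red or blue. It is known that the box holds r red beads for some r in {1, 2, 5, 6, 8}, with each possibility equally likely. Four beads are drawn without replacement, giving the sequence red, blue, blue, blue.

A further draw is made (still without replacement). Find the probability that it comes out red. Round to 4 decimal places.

Under each hypothesis, the probability of the observed sequence is: P(data | r = 1) = (1/9)(8/8)(7/7)(6/6) = 1/9; P(data | r = 2) = (2/9)(7/8)(6/7)(5/6) = 5/36; P(data | r = 5) = (5/9)(4/8)(3/7)(2/6) = 5/126; P(data | r = 6) = (6/9)(3/8)(2/7)(1/6) = 1/84; P(data | r = 8) = (8/9)(1/8)(0/7) = 0.
Multiplying each by its prior: 1/5 · 1/9 = 1/45, 1/5 · 5/36 = 1/36, 1/5 · 5/126 = 1/126, 1/5 · 1/84 = 1/420, 1/5 · 0 = 0; these sum to 19/315.
The posterior is then P(r = 1 | data) = 7/19, P(r = 2 | data) = 35/76, P(r = 5 | data) = 5/38, P(r = 6 | data) = 3/76, P(r = 8 | data) = 0.
Averaging over the posterior, P(red next | data) = (0)(7/19) + (1/5)(35/76) + (4/5)(5/38) + (1)(3/76) = 9/38.

0.2368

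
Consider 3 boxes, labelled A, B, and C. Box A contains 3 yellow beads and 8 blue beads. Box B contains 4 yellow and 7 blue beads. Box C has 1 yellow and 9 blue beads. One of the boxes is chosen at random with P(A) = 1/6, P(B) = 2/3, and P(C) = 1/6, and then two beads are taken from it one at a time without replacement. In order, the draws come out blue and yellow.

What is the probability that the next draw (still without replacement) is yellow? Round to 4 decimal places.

Compute the likelihood of the observed sequence for each case: P(data | box A) = (8/11)(3/10) = 12/55; P(data | box B) = (7/11)(4/10) = 14/55; P(data | box C) = (9/10)(1/9) = 1/10.
Weighting by the prior gives 1/6 · 12/55 = 2/55, 2/3 · 14/55 = 28/165, 1/6 · 1/10 = 1/60; with total 49/220.
Normalising, the posterior is P(box A | data) = 8/49, P(box B | data) = 16/21, P(box C | data) = 11/147.
So P(yellow next | data) = Σ P(yellow next | H) P(H | data) = (2/9)(8/49) + (1/3)(16/21) + (0)(11/147) = 128/441.

0.2902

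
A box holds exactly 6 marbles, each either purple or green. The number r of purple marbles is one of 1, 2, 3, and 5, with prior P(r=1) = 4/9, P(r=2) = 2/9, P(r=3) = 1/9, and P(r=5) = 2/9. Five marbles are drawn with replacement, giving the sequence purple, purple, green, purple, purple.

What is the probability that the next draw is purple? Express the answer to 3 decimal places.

For each hypothesis, P(data | H) works out to: P(data | r = 1) = (1/6)(1/6)(5/6)(1/6)(1/6) = 0.000643; P(data | r = 2) = (2/6)(2/6)(4/6)(2/6)(2/6) = 0.0082305; P(data | r = 3) = (3/6)(3/6)(3/6)(3/6)(3/6) = 0.03125; P(data | r = 5) = (5/6)(5/6)(1/6)(5/6)(5/6) = 0.080376.
Weighting by the prior gives 4/9 · 0.000643 = 0.00028578, 2/9 · 0.0082305 = 0.001829, 1/9 · 0.03125 = 0.0034722, 2/9 · 0.080376 = 0.017861; summing to 0.023448.
The posterior is then P(r = 1 | data) = 0.012188, P(r = 2 | data) = 0.078001, P(r = 3 | data) = 0.14808, P(r = 5 | data) = 0.76173.
Averaging over the posterior, P(purple next | data) = (1/6)(0.012188) + (1/3)(0.078001) + (1/2)(0.14808) + (5/6)(0.76173) = 0.73685.

0.737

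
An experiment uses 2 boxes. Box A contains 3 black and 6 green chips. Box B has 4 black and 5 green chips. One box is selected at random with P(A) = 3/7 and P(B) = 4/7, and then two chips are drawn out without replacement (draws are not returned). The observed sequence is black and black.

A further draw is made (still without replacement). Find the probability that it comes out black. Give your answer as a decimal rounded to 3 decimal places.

0.247

Under each hypothesis, the probability of the observed sequence is: P(data | box A) = (3/9)(2/8) = 1/12; P(data | box B) = (4/9)(3/8) = 1/6.
Multiplying each by its prior: 3/7 · 1/12 = 1/28, 4/7 · 1/6 = 2/21; summing to 11/84.
Dividing through by the total gives posterior P(box A | data) = 3/11, P(box B | data) = 8/11.
Averaging over the posterior, P(black next | data) = (1/7)(3/11) + (2/7)(8/11) = 19/77.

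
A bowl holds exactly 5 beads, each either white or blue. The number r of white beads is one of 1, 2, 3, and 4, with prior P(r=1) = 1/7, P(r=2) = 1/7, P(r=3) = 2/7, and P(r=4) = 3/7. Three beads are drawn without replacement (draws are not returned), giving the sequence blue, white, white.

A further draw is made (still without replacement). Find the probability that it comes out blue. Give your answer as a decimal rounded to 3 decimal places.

0.273

Compute the likelihood of the observed sequence for each case: P(data | r = 1) = (4/5)(1/4)(0/3) = 0; P(data | r = 2) = (3/5)(2/4)(1/3) = 1/10; P(data | r = 3) = (2/5)(3/4)(2/3) = 1/5; P(data | r = 4) = (1/5)(4/4)(3/3) = 1/5.
Weighting by the prior gives 1/7 · 0 = 0, 1/7 · 1/10 = 1/70, 2/7 · 1/5 = 2/35, 3/7 · 1/5 = 3/35; with total 11/70.
Normalising, the posterior is P(r = 1 | data) = 0, P(r = 2 | data) = 1/11, P(r = 3 | data) = 4/11, P(r = 4 | data) = 6/11.
The predictive probability is P(blue next | data) = (1)(1/11) + (1/2)(4/11) + (0)(6/11) = 3/11.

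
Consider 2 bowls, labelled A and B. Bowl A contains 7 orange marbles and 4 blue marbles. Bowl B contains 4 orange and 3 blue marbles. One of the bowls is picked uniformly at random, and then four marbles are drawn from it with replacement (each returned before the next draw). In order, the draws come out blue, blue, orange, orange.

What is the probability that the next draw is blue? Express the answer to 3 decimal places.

For each hypothesis, P(data | H) works out to: P(data | bowl A) = (4/11)(4/11)(7/11)(7/11) = 0.053548; P(data | bowl B) = (3/7)(3/7)(4/7)(4/7) = 0.059975.
The prior-weighted likelihoods are 1/2 · 0.053548 = 0.026774, 1/2 · 0.059975 = 0.029988; summing to 0.056762.
Normalising, the posterior is P(bowl A | data) = 0.47169, P(bowl B | data) = 0.52831.
So P(blue next | data) = Σ P(blue next | H) P(H | data) = (4/11)(0.47169) + (3/7)(0.52831) = 0.39794.

0.398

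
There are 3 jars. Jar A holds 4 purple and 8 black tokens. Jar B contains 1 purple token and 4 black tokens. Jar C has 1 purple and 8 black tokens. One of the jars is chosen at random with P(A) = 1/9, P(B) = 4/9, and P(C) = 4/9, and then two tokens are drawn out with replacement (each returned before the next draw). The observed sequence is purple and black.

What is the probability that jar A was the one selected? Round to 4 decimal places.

Under each hypothesis, the probability of the observed sequence is: P(data | jar A) = (4/12)(8/12) = 0.22222; P(data | jar B) = (1/5)(4/5) = 0.16; P(data | jar C) = (1/9)(8/9) = 0.098765.
The prior-weighted likelihoods are 1/9 · 0.22222 = 0.024691, 4/9 · 0.16 = 0.071111, 4/9 · 0.098765 = 0.043896; with total 0.1397.
Hence P(jar A | data) = (0.024691) / (0.1397) = 0.17675.

0.1767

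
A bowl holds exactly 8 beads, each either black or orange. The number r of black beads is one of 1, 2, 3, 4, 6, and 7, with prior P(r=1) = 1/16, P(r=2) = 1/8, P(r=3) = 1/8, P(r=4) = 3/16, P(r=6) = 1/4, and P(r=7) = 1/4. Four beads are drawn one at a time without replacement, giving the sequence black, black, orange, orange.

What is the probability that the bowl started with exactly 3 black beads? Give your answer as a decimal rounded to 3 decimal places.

0.233

For each hypothesis, P(data | H) works out to: P(data | r = 1) = (1/8)(0/7) = 0; P(data | r = 2) = (2/8)(1/7)(6/6)(5/5) = 0.035714; P(data | r = 3) = (3/8)(2/7)(5/6)(4/5) = 0.071429; P(data | r = 4) = (4/8)(3/7)(4/6)(3/5) = 0.085714; P(data | r = 6) = (6/8)(5/7)(2/6)(1/5) = 0.035714; P(data | r = 7) = (7/8)(6/7)(1/6)(0/5) = 0.
Weighting by the prior gives 1/16 · 0 = 0, 1/8 · 0.035714 = 0.0044643, 1/8 · 0.071429 = 0.0089286, 3/16 · 0.085714 = 0.016071, 1/4 · 0.035714 = 0.0089286, 1/4 · 0 = 0; with total 0.038393.
By Bayes' rule, P(r = 3 | data) = (0.0089286) / (0.038393) = 0.23256.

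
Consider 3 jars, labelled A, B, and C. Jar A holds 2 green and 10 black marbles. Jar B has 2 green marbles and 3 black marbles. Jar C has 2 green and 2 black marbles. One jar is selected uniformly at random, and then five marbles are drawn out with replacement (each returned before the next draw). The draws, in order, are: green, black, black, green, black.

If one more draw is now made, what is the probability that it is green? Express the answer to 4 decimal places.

Under each hypothesis, the probability of the observed sequence is: P(data | jar A) = (2/12)(10/12)(10/12)(2/12)(10/12) = 0.016075; P(data | jar B) = (2/5)(3/5)(3/5)(2/5)(3/5) = 0.03456; P(data | jar C) = (2/4)(2/4)(2/4)(2/4)(2/4) = 0.03125.
Multiplying each by its prior: 1/3 · 0.016075 = 0.0053584, 1/3 · 0.03456 = 0.01152, 1/3 · 0.03125 = 0.010417; summing to 0.027295.
Dividing through by the total gives posterior P(jar A | data) = 0.19631, P(jar B | data) = 0.42205, P(jar C | data) = 0.38163.
Averaging over the posterior, P(green next | data) = (1/6)(0.19631) + (2/5)(0.42205) + (1/2)(0.38163) = 0.39236.

0.3924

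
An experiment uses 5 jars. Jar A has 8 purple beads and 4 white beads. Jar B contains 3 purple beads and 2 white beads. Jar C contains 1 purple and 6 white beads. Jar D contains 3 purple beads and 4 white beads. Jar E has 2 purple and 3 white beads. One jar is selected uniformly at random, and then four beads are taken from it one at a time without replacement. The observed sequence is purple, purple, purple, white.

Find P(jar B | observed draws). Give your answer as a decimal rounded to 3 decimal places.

0.414

Compute the likelihood of the observed sequence for each case: P(data | jar A) = (8/12)(7/11)(6/10)(4/9) = 0.11313; P(data | jar B) = (3/5)(2/4)(1/3)(2/2) = 0.1; P(data | jar C) = (1/7)(0/6) = 0; P(data | jar D) = (3/7)(2/6)(1/5)(4/4) = 0.028571; P(data | jar E) = (2/5)(1/4)(0/3) = 0.
Multiplying each by its prior: 1/5 · 0.11313 = 0.022626, 1/5 · 0.1 = 0.02, 1/5 · 0 = 0, 1/5 · 0.028571 = 0.0057143, 1/5 · 0 = 0; summing to 0.048341.
Hence P(jar B | data) = (0.02) / (0.048341) = 0.41373.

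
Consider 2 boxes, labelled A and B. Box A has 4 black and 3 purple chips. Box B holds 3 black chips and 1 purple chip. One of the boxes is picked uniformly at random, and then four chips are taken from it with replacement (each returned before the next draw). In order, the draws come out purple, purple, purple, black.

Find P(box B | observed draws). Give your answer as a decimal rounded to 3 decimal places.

0.207

Compute the likelihood of the observed sequence for each case: P(data | box A) = (3/7)(3/7)(3/7)(4/7) = 0.044981; P(data | box B) = (1/4)(1/4)(1/4)(3/4) = 0.011719.
Multiplying each by its prior: 1/2 · 0.044981 = 0.022491, 1/2 · 0.011719 = 0.0058594; summing to 0.02835.
So P(box B | data) = (0.0058594) / (0.02835) = 0.20668.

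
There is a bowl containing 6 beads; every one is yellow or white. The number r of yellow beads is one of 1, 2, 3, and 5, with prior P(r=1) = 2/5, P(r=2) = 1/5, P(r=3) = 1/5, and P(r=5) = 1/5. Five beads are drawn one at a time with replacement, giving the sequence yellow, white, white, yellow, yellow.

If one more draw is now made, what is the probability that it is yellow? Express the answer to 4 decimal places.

0.5067

The likelihood of the observed sequence under each hypothesis: P(data | r = 1) = (1/6)(5/6)(5/6)(1/6)(1/6) = 0.003215; P(data | r = 2) = (2/6)(4/6)(4/6)(2/6)(2/6) = 0.016461; P(data | r = 3) = (3/6)(3/6)(3/6)(3/6)(3/6) = 0.03125; P(data | r = 5) = (5/6)(1/6)(1/6)(5/6)(5/6) = 0.016075.
Weighting by the prior gives 2/5 · 0.003215 = 0.001286, 1/5 · 0.016461 = 0.0032922, 1/5 · 0.03125 = 0.00625, 1/5 · 0.016075 = 0.003215; summing to 0.014043.
The posterior is then P(r = 1 | data) = 0.091575, P(r = 2 | data) = 0.23443, P(r = 3 | data) = 0.44505, P(r = 5 | data) = 0.22894.
The predictive probability is P(yellow next | data) = (1/6)(0.091575) + (1/3)(0.23443) + (1/2)(0.44505) + (5/6)(0.22894) = 0.50672.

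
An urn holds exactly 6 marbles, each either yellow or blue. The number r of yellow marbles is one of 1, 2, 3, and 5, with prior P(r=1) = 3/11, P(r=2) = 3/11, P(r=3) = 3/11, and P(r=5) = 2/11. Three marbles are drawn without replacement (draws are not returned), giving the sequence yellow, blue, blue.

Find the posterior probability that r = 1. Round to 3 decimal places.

Under each hypothesis, the probability of the observed sequence is: P(data | r = 1) = (1/6)(5/5)(4/4) = 1/6; P(data | r = 2) = (2/6)(4/5)(3/4) = 1/5; P(data | r = 3) = (3/6)(3/5)(2/4) = 3/20; P(data | r = 5) = (5/6)(1/5)(0/4) = 0.
Multiplying each by its prior: 3/11 · 1/6 = 1/22, 3/11 · 1/5 = 3/55, 3/11 · 3/20 = 9/220, 2/11 · 0 = 0; these sum to 31/220.
So P(r = 1 | data) = (1/22) / (31/220) = 10/31.

0.323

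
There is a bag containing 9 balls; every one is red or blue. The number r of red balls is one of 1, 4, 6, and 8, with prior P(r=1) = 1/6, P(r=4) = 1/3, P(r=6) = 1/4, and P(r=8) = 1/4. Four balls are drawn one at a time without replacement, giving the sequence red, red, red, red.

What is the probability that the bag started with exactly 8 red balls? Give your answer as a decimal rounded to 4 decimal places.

0.8108

Compute the likelihood of the observed sequence for each case: P(data | r = 1) = (1/9)(0/8) = 0; P(data | r = 4) = (4/9)(3/8)(2/7)(1/6) = 1/126; P(data | r = 6) = (6/9)(5/8)(4/7)(3/6) = 5/42; P(data | r = 8) = (8/9)(7/8)(6/7)(5/6) = 5/9.
The prior-weighted likelihoods are 1/6 · 0 = 0, 1/3 · 1/126 = 1/378, 1/4 · 5/42 = 5/168, 1/4 · 5/9 = 5/36; these sum to 37/216.
By Bayes' rule, P(r = 8 | data) = (5/36) / (37/216) = 30/37.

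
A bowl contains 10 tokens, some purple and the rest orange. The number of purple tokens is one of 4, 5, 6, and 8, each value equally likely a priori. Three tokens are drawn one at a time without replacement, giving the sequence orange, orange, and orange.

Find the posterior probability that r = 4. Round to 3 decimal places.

For each hypothesis, P(data | H) works out to: P(data | r = 4) = (6/10)(5/9)(4/8) = 1/6; P(data | r = 5) = (5/10)(4/9)(3/8) = 1/12; P(data | r = 6) = (4/10)(3/9)(2/8) = 1/30; P(data | r = 8) = (2/10)(1/9)(0/8) = 0.
Multiplying each by its prior: 1/4 · 1/6 = 1/24, 1/4 · 1/12 = 1/48, 1/4 · 1/30 = 1/120, 1/4 · 0 = 0; these sum to 17/240.
By Bayes' rule, P(r = 4 | data) = (1/24) / (17/240) = 10/17.

0.588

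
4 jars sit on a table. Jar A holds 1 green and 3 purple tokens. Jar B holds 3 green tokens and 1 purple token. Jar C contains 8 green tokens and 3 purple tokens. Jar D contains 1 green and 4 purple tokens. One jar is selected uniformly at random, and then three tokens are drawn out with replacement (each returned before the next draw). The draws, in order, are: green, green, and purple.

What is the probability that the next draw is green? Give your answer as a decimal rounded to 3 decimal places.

0.628

The likelihood of the observed sequence under each hypothesis: P(data | jar A) = (1/4)(1/4)(3/4) = 0.046875; P(data | jar B) = (3/4)(3/4)(1/4) = 0.14062; P(data | jar C) = (8/11)(8/11)(3/11) = 0.14425; P(data | jar D) = (1/5)(1/5)(4/5) = 0.032.
Weighting by the prior gives 1/4 · 0.046875 = 0.011719, 1/4 · 0.14062 = 0.035156, 1/4 · 0.14425 = 0.036063, 1/4 · 0.032 = 0.008; summing to 0.090938.
The posterior is then P(jar A | data) = 0.12887, P(jar B | data) = 0.3866, P(jar C | data) = 0.39657, P(jar D | data) = 0.087972.
So P(green next | data) = Σ P(green next | H) P(H | data) = (1/4)(0.12887) + (3/4)(0.3866) + (8/11)(0.39657) + (1/5)(0.087972) = 0.62817.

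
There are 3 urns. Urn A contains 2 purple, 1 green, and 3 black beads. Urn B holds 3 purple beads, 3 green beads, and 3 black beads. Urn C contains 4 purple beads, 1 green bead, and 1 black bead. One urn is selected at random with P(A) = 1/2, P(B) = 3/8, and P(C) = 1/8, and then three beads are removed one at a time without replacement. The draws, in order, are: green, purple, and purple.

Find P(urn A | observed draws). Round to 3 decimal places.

0.243

Under each hypothesis, the probability of the observed sequence is: P(data | urn A) = (1/6)(2/5)(1/4) = 1/60; P(data | urn B) = (3/9)(3/8)(2/7) = 1/28; P(data | urn C) = (1/6)(4/5)(3/4) = 1/10.
Multiplying each by its prior: 1/2 · 1/60 = 1/120, 3/8 · 1/28 = 3/224, 1/8 · 1/10 = 1/80; these sum to 23/672.
So P(urn A | data) = (1/120) / (23/672) = 28/115.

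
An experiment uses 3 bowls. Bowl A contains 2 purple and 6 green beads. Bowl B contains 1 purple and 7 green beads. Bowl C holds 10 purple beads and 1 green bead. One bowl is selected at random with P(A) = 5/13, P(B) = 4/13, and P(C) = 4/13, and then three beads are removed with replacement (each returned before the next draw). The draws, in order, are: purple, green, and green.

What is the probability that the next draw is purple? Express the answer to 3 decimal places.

0.225

The likelihood of the observed sequence under each hypothesis: P(data | bowl A) = (2/8)(6/8)(6/8) = 0.14062; P(data | bowl B) = (1/8)(7/8)(7/8) = 0.095703; P(data | bowl C) = (10/11)(1/11)(1/11) = 0.0075131.
Multiplying each by its prior: 5/13 · 0.14062 = 0.054087, 4/13 · 0.095703 = 0.029447, 4/13 · 0.0075131 = 0.0023117; with total 0.085845.
The posterior is then P(bowl A | data) = 0.63005, P(bowl B | data) = 0.34302, P(bowl C | data) = 0.026929.
So P(purple next | data) = Σ P(purple next | H) P(H | data) = (1/4)(0.63005) + (1/8)(0.34302) + (10/11)(0.026929) = 0.22487.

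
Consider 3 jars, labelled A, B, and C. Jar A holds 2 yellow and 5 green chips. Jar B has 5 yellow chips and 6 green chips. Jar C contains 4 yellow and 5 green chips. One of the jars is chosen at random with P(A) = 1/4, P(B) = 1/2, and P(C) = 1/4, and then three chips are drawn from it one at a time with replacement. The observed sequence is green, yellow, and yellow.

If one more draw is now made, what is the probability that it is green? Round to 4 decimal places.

0.5733

Compute the likelihood of the observed sequence for each case: P(data | jar A) = (5/7)(2/7)(2/7) = 0.058309; P(data | jar B) = (6/11)(5/11)(5/11) = 0.1127; P(data | jar C) = (5/9)(4/9)(4/9) = 0.10974.
The prior-weighted likelihoods are 1/4 · 0.058309 = 0.014577, 1/2 · 0.1127 = 0.056349, 1/4 · 0.10974 = 0.027435; summing to 0.098361.
Dividing through by the total gives posterior P(jar A | data) = 0.1482, P(jar B | data) = 0.57288, P(jar C | data) = 0.27892.
Averaging over the posterior, P(green next | data) = (5/7)(0.1482) + (6/11)(0.57288) + (5/9)(0.27892) = 0.57329.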